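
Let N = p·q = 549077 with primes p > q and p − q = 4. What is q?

Since p = q + 4, we have 549077 = q(q + 4), so q² + 4q − 549077 = 0.
Discriminant: 4² + 4·549077 = 16 + 2196308 = 2196324; √2196324 = 1482.
q = (−4 + 1482)/2 = 739, and p = q + 4 = 743.
Check: 739 · 743 = 549077.

739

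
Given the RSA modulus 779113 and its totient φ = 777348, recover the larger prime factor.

φ(n) = (p−1)(q−1) = n − (p+q) + 1, so p + q = 779113 − 777348 + 1 = 1766.
p and q are the roots of t² − 1766t + 779113 = 0.
Discriminant: 1766² − 4·779113 = 3118756 − 3116452 = 2304; √2304 = 48.
q = (1766 − 48)/2 = 859, p = (1766 + 48)/2 = 907.
Check: 859 · 907 = 779113.

907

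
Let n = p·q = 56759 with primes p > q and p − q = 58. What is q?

211

Since p = q + 58, we have 56759 = q(q + 58), so q² + 58q − 56759 = 0.
Discriminant: 58² + 4·56759 = 3364 + 227036 = 230400; √230400 = 480.
q = (−58 + 480)/2 = 211, and p = q + 58 = 269.
Check: 211 · 269 = 56759.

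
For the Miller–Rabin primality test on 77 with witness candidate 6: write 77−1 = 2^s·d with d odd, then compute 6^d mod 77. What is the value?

77 − 1 = 76 = 2^2 · 19, so d = 19.
6^1 ≡ 6 (mod 77)
6^2 ≡ 6^2 = 36 ≡ 36 (mod 77)
6^4 ≡ 36^2 = 1296 ≡ 64 (mod 77)
6^8 ≡ 64^2 = 4096 ≡ 15 (mod 77)
6^16 ≡ 15^2 = 225 ≡ 71 (mod 77)
19 = 16 + 2 + 1 in binary powers of 2.
So 6^19 ≡ 71 · 36 · 6 ≡ 13 (mod 77).
Squaring chain: 13 → 15; never reaches −1, so base 6 is a Miller–Rabin witness that 77 is composite.

13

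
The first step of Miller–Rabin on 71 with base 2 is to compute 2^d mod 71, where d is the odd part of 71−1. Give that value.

1

71 − 1 = 70 = 2^1 · 35, so d = 35.
2^1 ≡ 2 (mod 71)
2^2 ≡ 2^2 = 4 ≡ 4 (mod 71)
2^4 ≡ 4^2 = 16 ≡ 16 (mod 71)
2^8 ≡ 16^2 = 256 ≡ 43 (mod 71)
2^16 ≡ 43^2 = 1849 ≡ 3 (mod 71)
2^32 ≡ 3^2 = 9 ≡ 9 (mod 71)
35 = 32 + 2 + 1 in binary powers of 2.
So 2^35 ≡ 9 · 4 · 2 ≡ 1 (mod 71).
Since 2^d ≡ 1 (mod 71), base 2 does not prove 71 composite.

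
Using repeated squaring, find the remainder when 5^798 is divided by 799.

5^1 ≡ 5 (mod 799)
5^2 ≡ 5^2 = 25 ≡ 25 (mod 799)
5^4 ≡ 25^2 = 625 ≡ 625 (mod 799)
5^8 ≡ 625^2 = 390625 ≡ 713 (mod 799)
5^16 ≡ 713^2 = 508369 ≡ 205 (mod 799)
5^32 ≡ 205^2 = 42025 ≡ 477 (mod 799)
5^64 ≡ 477^2 = 227529 ≡ 613 (mod 799)
5^128 ≡ 613^2 = 375769 ≡ 239 (mod 799)
5^256 ≡ 239^2 = 57121 ≡ 392 (mod 799)
5^512 ≡ 392^2 = 153664 ≡ 256 (mod 799)
798 = 512 + 256 + 16 + 8 + 4 + 2 in binary powers of 2.
So 5^798 ≡ 256 · 392 · 205 · 713 · 625 · 25 ≡ 440 (mod 799).
Since 440 ≠ 1, base 5 is a Fermat witness: 799 is composite.

440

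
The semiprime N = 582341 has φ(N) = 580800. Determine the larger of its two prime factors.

φ(n) = (p−1)(q−1) = n − (p+q) + 1, so p + q = 582341 − 580800 + 1 = 1542.
p and q are the roots of t² − 1542t + 582341 = 0.
Discriminant: 1542² − 4·582341 = 2377764 − 2329364 = 48400; √48400 = 220.
q = (1542 − 220)/2 = 661, p = (1542 + 220)/2 = 881.
Check: 661 · 881 = 582341.

881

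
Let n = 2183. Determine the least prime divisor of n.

2183 is odd.
Digit sum 14, not divisible by 3.
Ends in 3: not divisible by 5.
7: 2183 = 7·311 + 6
11: 2183 = 11·198 + 5
13: 2183 = 13·167 + 12
17: 2183 = 17·128 + 7
19: 2183 = 19·114 + 17
23: 2183 = 23·94 + 21
29: 2183 = 29·75 + 8
31: 2183 = 31·70 + 13
37: 2183 = 37·59

37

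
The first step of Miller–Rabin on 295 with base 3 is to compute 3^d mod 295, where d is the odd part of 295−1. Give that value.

127

295 − 1 = 294 = 2^1 · 147, so d = 147.
3^1 ≡ 3 (mod 295)
3^2 ≡ 3^2 = 9 ≡ 9 (mod 295)
3^4 ≡ 9^2 = 81 ≡ 81 (mod 295)
3^8 ≡ 81^2 = 6561 ≡ 71 (mod 295)
3^16 ≡ 71^2 = 5041 ≡ 26 (mod 295)
3^32 ≡ 26^2 = 676 ≡ 86 (mod 295)
3^64 ≡ 86^2 = 7396 ≡ 21 (mod 295)
3^128 ≡ 21^2 = 441 ≡ 146 (mod 295)
147 = 128 + 16 + 2 + 1 in binary powers of 2.
So 3^147 ≡ 146 · 26 · 9 · 3 ≡ 127 (mod 295).
Squaring chain: 127; never reaches −1, so base 3 is a Miller–Rabin witness that 295 is composite.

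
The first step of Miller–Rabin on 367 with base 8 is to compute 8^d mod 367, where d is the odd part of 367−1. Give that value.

367 − 1 = 366 = 2^1 · 183, so d = 183.
8^1 ≡ 8 (mod 367)
8^2 ≡ 8^2 = 64 ≡ 64 (mod 367)
8^4 ≡ 64^2 = 4096 ≡ 59 (mod 367)
8^8 ≡ 59^2 = 3481 ≡ 178 (mod 367)
8^16 ≡ 178^2 = 31684 ≡ 122 (mod 367)
8^32 ≡ 122^2 = 14884 ≡ 204 (mod 367)
8^64 ≡ 204^2 = 41616 ≡ 145 (mod 367)
8^128 ≡ 145^2 = 21025 ≡ 106 (mod 367)
183 = 128 + 32 + 16 + 4 + 2 + 1 in binary powers of 2.
So 8^183 ≡ 106 · 204 · 122 · 59 · 64 · 8 ≡ 1 (mod 367).
Since 8^d ≡ 1 (mod 367), base 8 does not prove 367 composite.

1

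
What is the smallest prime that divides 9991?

9991 is odd.
Digit sum 28, not divisible by 3.
Ends in 1: not divisible by 5.
7: 9991 = 7·1427 + 2
11: 9991 = 11·908 + 3
13: 9991 = 13·768 + 7
17: 9991 = 17·587 + 12
19: 9991 = 19·525 + 16
23: 9991 = 23·434 + 9
29: 9991 = 29·344 + 15
31: 9991 = 31·322 + 9
37: 9991 = 37·270 + 1
41: 9991 = 41·243 + 28
43: 9991 = 43·232 + 15
47: 9991 = 47·212 + 27
53: 9991 = 53·188 + 27
59: 9991 = 59·169 + 20
61: 9991 = 61·163 + 48
67: 9991 = 67·149 + 8
71: 9991 = 71·140 + 51
73: 9991 = 73·136 + 63
79: 9991 = 79·126 + 37
83: 9991 = 83·120 + 31
89: 9991 = 89·112 + 23
97: 9991 = 97·103

97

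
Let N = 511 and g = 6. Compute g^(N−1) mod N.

155

6^1 ≡ 6 (mod 511)
6^2 ≡ 6^2 = 36 ≡ 36 (mod 511)
6^4 ≡ 36^2 = 1296 ≡ 274 (mod 511)
6^8 ≡ 274^2 = 75076 ≡ 470 (mod 511)
6^16 ≡ 470^2 = 220900 ≡ 148 (mod 511)
6^32 ≡ 148^2 = 21904 ≡ 442 (mod 511)
6^64 ≡ 442^2 = 195364 ≡ 162 (mod 511)
6^128 ≡ 162^2 = 26244 ≡ 183 (mod 511)
6^256 ≡ 183^2 = 33489 ≡ 274 (mod 511)
510 = 256 + 128 + 64 + 32 + 16 + 8 + 4 + 2 in binary powers of 2.
So 6^510 ≡ 274 · 183 · 162 · 442 · 148 · 470 · 274 · 36 ≡ 155 (mod 511).
Since 155 ≠ 1, base 6 is a Fermat witness: 511 is composite.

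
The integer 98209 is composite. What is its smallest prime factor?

17

98209 is odd.
Digit sum 28, not divisible by 3.
Ends in 9: not divisible by 5.
7: 98209 = 7·14029 + 6
11: 98209 = 11·8928 + 1
13: 98209 = 13·7554 + 7
17: 98209 = 17·5777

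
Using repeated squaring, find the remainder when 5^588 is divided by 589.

5^1 ≡ 5 (mod 589)
5^2 ≡ 5^2 = 25 ≡ 25 (mod 589)
5^4 ≡ 25^2 = 625 ≡ 36 (mod 589)
5^8 ≡ 36^2 = 1296 ≡ 118 (mod 589)
5^16 ≡ 118^2 = 13924 ≡ 377 (mod 589)
5^32 ≡ 377^2 = 142129 ≡ 180 (mod 589)
5^64 ≡ 180^2 = 32400 ≡ 5 (mod 589)
5^128 ≡ 5^2 = 25 ≡ 25 (mod 589)
5^256 ≡ 25^2 = 625 ≡ 36 (mod 589)
5^512 ≡ 36^2 = 1296 ≡ 118 (mod 589)
588 = 512 + 64 + 8 + 4 in binary powers of 2.
So 5^588 ≡ 118 · 5 · 118 · 36 ≡ 125 (mod 589).
Since 125 ≠ 1, base 5 is a Fermat witness: 589 is composite.

125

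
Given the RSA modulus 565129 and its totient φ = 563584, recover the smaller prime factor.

593

φ(n) = (p−1)(q−1) = n − (p+q) + 1, so p + q = 565129 − 563584 + 1 = 1546.
p and q are the roots of t² − 1546t + 565129 = 0.
Discriminant: 1546² − 4·565129 = 2390116 − 2260516 = 129600; √129600 = 360.
q = (1546 − 360)/2 = 593, p = (1546 + 360)/2 = 953.
Check: 593 · 953 = 565129.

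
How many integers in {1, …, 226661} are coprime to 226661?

209088

Factor: 226661 = 17 · 67 · 199.
φ(226661) = (17−1) · (67−1) · (199−1) = 16 · 66 · 198 = 209088.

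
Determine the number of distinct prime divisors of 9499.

3

9499 = 7 · 1357
1357 = 23 · 59
9499 = 7 · 23 · 59, which has 3 distinct prime factors.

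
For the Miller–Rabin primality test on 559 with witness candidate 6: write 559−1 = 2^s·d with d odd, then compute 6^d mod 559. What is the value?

559 − 1 = 558 = 2^1 · 279, so d = 279.
6^1 ≡ 6 (mod 559)
6^2 ≡ 6^2 = 36 ≡ 36 (mod 559)
6^4 ≡ 36^2 = 1296 ≡ 178 (mod 559)
6^8 ≡ 178^2 = 31684 ≡ 380 (mod 559)
6^16 ≡ 380^2 = 144400 ≡ 178 (mod 559)
6^32 ≡ 178^2 = 31684 ≡ 380 (mod 559)
6^64 ≡ 380^2 = 144400 ≡ 178 (mod 559)
6^128 ≡ 178^2 = 31684 ≡ 380 (mod 559)
6^256 ≡ 380^2 = 144400 ≡ 178 (mod 559)
279 = 256 + 16 + 4 + 2 + 1 in binary powers of 2.
So 6^279 ≡ 178 · 178 · 178 · 36 · 6 ≡ 216 (mod 559).
Squaring chain: 216; never reaches −1, so base 6 is a Miller–Rabin witness that 559 is composite.

216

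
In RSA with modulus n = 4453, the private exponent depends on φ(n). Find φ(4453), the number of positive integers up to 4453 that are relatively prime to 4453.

Factor: 4453 = 61 · 73.
φ(4453) = (61−1) · (73−1) = 60 · 72 = 4320.

4320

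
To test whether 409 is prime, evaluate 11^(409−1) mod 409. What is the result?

11^1 ≡ 11 (mod 409)
11^2 ≡ 11^2 = 121 ≡ 121 (mod 409)
11^4 ≡ 121^2 = 14641 ≡ 326 (mod 409)
11^8 ≡ 326^2 = 106276 ≡ 345 (mod 409)
11^16 ≡ 345^2 = 119025 ≡ 6 (mod 409)
11^32 ≡ 6^2 = 36 ≡ 36 (mod 409)
11^64 ≡ 36^2 = 1296 ≡ 69 (mod 409)
11^128 ≡ 69^2 = 4761 ≡ 262 (mod 409)
11^256 ≡ 262^2 = 68644 ≡ 341 (mod 409)
408 = 256 + 128 + 16 + 8 in binary powers of 2.
So 11^408 ≡ 341 · 262 · 6 · 345 ≡ 1 (mod 409).
Since the result is 1, base 11 gives no evidence that 409 is composite.

1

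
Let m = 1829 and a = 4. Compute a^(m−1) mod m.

4^1 ≡ 4 (mod 1829)
4^2 ≡ 4^2 = 16 ≡ 16 (mod 1829)
4^4 ≡ 16^2 = 256 ≡ 256 (mod 1829)
4^8 ≡ 256^2 = 65536 ≡ 1521 (mod 1829)
4^16 ≡ 1521^2 = 2313441 ≡ 1585 (mod 1829)
4^32 ≡ 1585^2 = 2512225 ≡ 1008 (mod 1829)
4^64 ≡ 1008^2 = 1016064 ≡ 969 (mod 1829)
4^128 ≡ 969^2 = 938961 ≡ 684 (mod 1829)
4^256 ≡ 684^2 = 467856 ≡ 1461 (mod 1829)
4^512 ≡ 1461^2 = 2134521 ≡ 78 (mod 1829)
4^1024 ≡ 78^2 = 6084 ≡ 597 (mod 1829)
1828 = 1024 + 512 + 256 + 32 + 4 in binary powers of 2.
So 4^1828 ≡ 597 · 78 · 1461 · 1008 · 256 ≡ 653 (mod 1829).
Since 653 ≠ 1, base 4 is a Fermat witness: 1829 is composite.

653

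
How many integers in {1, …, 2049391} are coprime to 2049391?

Factor: 2049391 = 101 · 103 · 197.
φ(2049391) = (101−1) · (103−1) · (197−1) = 100 · 102 · 196 = 1999200.

1999200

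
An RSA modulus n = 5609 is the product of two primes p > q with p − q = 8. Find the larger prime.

79

Since p = q + 8, we have 5609 = q(q + 8), so q² + 8q − 5609 = 0.
Discriminant: 8² + 4·5609 = 64 + 22436 = 22500; √22500 = 150.
q = (−8 + 150)/2 = 71, and p = q + 8 = 79.
Check: 71 · 79 = 5609.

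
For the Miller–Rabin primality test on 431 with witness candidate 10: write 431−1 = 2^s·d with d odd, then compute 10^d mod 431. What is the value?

431 − 1 = 430 = 2^1 · 215, so d = 215.
10^1 ≡ 10 (mod 431)
10^2 ≡ 10^2 = 100 ≡ 100 (mod 431)
10^4 ≡ 100^2 = 10000 ≡ 87 (mod 431)
10^8 ≡ 87^2 = 7569 ≡ 242 (mod 431)
10^16 ≡ 242^2 = 58564 ≡ 379 (mod 431)
10^32 ≡ 379^2 = 143641 ≡ 118 (mod 431)
10^64 ≡ 118^2 = 13924 ≡ 132 (mod 431)
10^128 ≡ 132^2 = 17424 ≡ 184 (mod 431)
215 = 128 + 64 + 16 + 4 + 2 + 1 in binary powers of 2.
So 10^215 ≡ 184 · 132 · 379 · 87 · 100 · 10 ≡ 1 (mod 431).
Since 10^d ≡ 1 (mod 431), base 10 does not prove 431 composite.

1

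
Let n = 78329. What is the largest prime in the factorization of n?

73

78329 = 29 · 2701
2701 = 37 · 73
73 is prime.
So 78329 = 29 · 37 · 73; the largest prime factor is 73.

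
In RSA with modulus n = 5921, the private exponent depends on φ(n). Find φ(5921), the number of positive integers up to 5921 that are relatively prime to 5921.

Factor: 5921 = 31 · 191.
φ(5921) = (31−1) · (191−1) = 30 · 190 = 5700.

5700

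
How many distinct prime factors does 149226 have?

6

149226 = 2 · 74613
74613 = 3 · 24871
24871 = 7 · 3553
3553 = 11 · 323
323 = 17 · 19
149226 = 2 · 3 · 7 · 11 · 17 · 19, which has 6 distinct prime factors.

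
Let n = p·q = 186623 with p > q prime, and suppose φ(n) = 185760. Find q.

431

φ(n) = (p−1)(q−1) = n − (p+q) + 1, so p + q = 186623 − 185760 + 1 = 864.
p and q are the roots of t² − 864t + 186623 = 0.
Discriminant: 864² − 4·186623 = 746496 − 746492 = 4; √4 = 2.
q = (864 − 2)/2 = 431, p = (864 + 2)/2 = 433.
Check: 431 · 433 = 186623.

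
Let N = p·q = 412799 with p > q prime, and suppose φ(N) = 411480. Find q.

509

φ(n) = (p−1)(q−1) = n − (p+q) + 1, so p + q = 412799 − 411480 + 1 = 1320.
p and q are the roots of t² − 1320t + 412799 = 0.
Discriminant: 1320² − 4·412799 = 1742400 − 1651196 = 91204; √91204 = 302.
q = (1320 − 302)/2 = 509, p = (1320 + 302)/2 = 811.
Check: 509 · 811 = 412799.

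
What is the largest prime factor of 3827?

3827 = 43 · 89
89 is prime.
So 3827 = 43 · 89; the largest prime factor is 89.

89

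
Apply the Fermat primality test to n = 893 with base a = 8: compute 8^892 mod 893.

8^1 ≡ 8 (mod 893)
8^2 ≡ 8^2 = 64 ≡ 64 (mod 893)
8^4 ≡ 64^2 = 4096 ≡ 524 (mod 893)
8^8 ≡ 524^2 = 274576 ≡ 425 (mod 893)
8^16 ≡ 425^2 = 180625 ≡ 239 (mod 893)
8^32 ≡ 239^2 = 57121 ≡ 862 (mod 893)
8^64 ≡ 862^2 = 743044 ≡ 68 (mod 893)
8^128 ≡ 68^2 = 4624 ≡ 159 (mod 893)
8^256 ≡ 159^2 = 25281 ≡ 277 (mod 893)
8^512 ≡ 277^2 = 76729 ≡ 824 (mod 893)
892 = 512 + 256 + 64 + 32 + 16 + 8 + 4 in binary powers of 2.
So 8^892 ≡ 824 · 277 · 68 · 862 · 239 · 425 · 524 ≡ 68 (mod 893).
Since 68 ≠ 1, base 8 is a Fermat witness: 893 is composite.

68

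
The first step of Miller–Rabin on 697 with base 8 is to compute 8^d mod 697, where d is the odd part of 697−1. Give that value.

576

697 − 1 = 696 = 2^3 · 87, so d = 87.
8^1 ≡ 8 (mod 697)
8^2 ≡ 8^2 = 64 ≡ 64 (mod 697)
8^4 ≡ 64^2 = 4096 ≡ 611 (mod 697)
8^8 ≡ 611^2 = 373321 ≡ 426 (mod 697)
8^16 ≡ 426^2 = 181476 ≡ 256 (mod 697)
8^32 ≡ 256^2 = 65536 ≡ 18 (mod 697)
8^64 ≡ 18^2 = 324 ≡ 324 (mod 697)
87 = 64 + 16 + 4 + 2 + 1 in binary powers of 2.
So 8^87 ≡ 324 · 256 · 611 · 64 · 8 ≡ 576 (mod 697).
Squaring chain: 576 → 4 → 16; never reaches −1, so base 8 is a Miller–Rabin witness that 697 is composite.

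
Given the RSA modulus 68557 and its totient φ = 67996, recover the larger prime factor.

383

φ(n) = (p−1)(q−1) = n − (p+q) + 1, so p + q = 68557 − 67996 + 1 = 562.
p and q are the roots of t² − 562t + 68557 = 0.
Discriminant: 562² − 4·68557 = 315844 − 274228 = 41616; √41616 = 204.
q = (562 − 204)/2 = 179, p = (562 + 204)/2 = 383.
Check: 179 · 383 = 68557.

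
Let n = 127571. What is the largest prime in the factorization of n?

83

127571 = 29 · 4399
4399 = 53 · 83
83 is prime.
So 127571 = 29 · 53 · 83; the largest prime factor is 83.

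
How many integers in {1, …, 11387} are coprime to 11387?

11136

Factor: 11387 = 59 · 193.
φ(11387) = (59−1) · (193−1) = 58 · 192 = 11136.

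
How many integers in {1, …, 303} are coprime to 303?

Factor: 303 = 3 · 101.
φ(303) = (3−1) · (101−1) = 2 · 100 = 200.

200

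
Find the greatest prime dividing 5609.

79

5609 = 71 · 79
79 is prime.
So 5609 = 71 · 79; the largest prime factor is 79.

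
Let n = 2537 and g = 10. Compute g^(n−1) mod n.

547

10^1 ≡ 10 (mod 2537)
10^2 ≡ 10^2 = 100 ≡ 100 (mod 2537)
10^4 ≡ 100^2 = 10000 ≡ 2389 (mod 2537)
10^8 ≡ 2389^2 = 5707321 ≡ 1608 (mod 2537)
10^16 ≡ 1608^2 = 2585664 ≡ 461 (mod 2537)
10^32 ≡ 461^2 = 212521 ≡ 1950 (mod 2537)
10^64 ≡ 1950^2 = 3802500 ≡ 2074 (mod 2537)
10^128 ≡ 2074^2 = 4301476 ≡ 1261 (mod 2537)
10^256 ≡ 1261^2 = 1590121 ≡ 1959 (mod 2537)
10^512 ≡ 1959^2 = 3837681 ≡ 1737 (mod 2537)
10^1024 ≡ 1737^2 = 3017169 ≡ 676 (mod 2537)
10^2048 ≡ 676^2 = 456976 ≡ 316 (mod 2537)
2536 = 2048 + 256 + 128 + 64 + 32 + 8 in binary powers of 2.
So 10^2536 ≡ 316 · 1959 · 1261 · 2074 · 1950 · 1608 ≡ 547 (mod 2537).
Since 547 ≠ 1, base 10 is a Fermat witness: 2537 is composite.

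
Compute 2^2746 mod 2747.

1212

2^1 ≡ 2 (mod 2747)
2^2 ≡ 2^2 = 4 ≡ 4 (mod 2747)
2^4 ≡ 4^2 = 16 ≡ 16 (mod 2747)
2^8 ≡ 16^2 = 256 ≡ 256 (mod 2747)
2^16 ≡ 256^2 = 65536 ≡ 2355 (mod 2747)
2^32 ≡ 2355^2 = 5546025 ≡ 2579 (mod 2747)
2^64 ≡ 2579^2 = 6651241 ≡ 754 (mod 2747)
2^128 ≡ 754^2 = 568516 ≡ 2634 (mod 2747)
2^256 ≡ 2634^2 = 6937956 ≡ 1781 (mod 2747)
2^512 ≡ 1781^2 = 3171961 ≡ 1923 (mod 2747)
2^1024 ≡ 1923^2 = 3697929 ≡ 467 (mod 2747)
2^2048 ≡ 467^2 = 218089 ≡ 1076 (mod 2747)
2746 = 2048 + 512 + 128 + 32 + 16 + 8 + 2 in binary powers of 2.
So 2^2746 ≡ 1076 · 1923 · 2634 · 2579 · 2355 · 256 · 4 ≡ 1212 (mod 2747).
Since 1212 ≠ 1, base 2 is a Fermat witness: 2747 is composite.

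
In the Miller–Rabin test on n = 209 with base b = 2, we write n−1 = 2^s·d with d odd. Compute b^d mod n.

209 − 1 = 208 = 2^4 · 13, so d = 13.
2^1 ≡ 2 (mod 209)
2^2 ≡ 2^2 = 4 ≡ 4 (mod 209)
2^4 ≡ 4^2 = 16 ≡ 16 (mod 209)
2^8 ≡ 16^2 = 256 ≡ 47 (mod 209)
13 = 8 + 4 + 1 in binary powers of 2.
So 2^13 ≡ 47 · 16 · 2 ≡ 41 (mod 209).
Squaring chain: 41 → 9 → 81 → 82; never reaches −1, so base 2 is a Miller–Rabin witness that 209 is composite.

41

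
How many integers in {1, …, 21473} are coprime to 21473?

Factor: 21473 = 109 · 197.
φ(21473) = (109−1) · (197−1) = 108 · 196 = 21168.

21168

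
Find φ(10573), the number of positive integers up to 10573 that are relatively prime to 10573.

Factor: 10573 = 97 · 109.
φ(10573) = (97−1) · (109−1) = 96 · 108 = 10368.

10368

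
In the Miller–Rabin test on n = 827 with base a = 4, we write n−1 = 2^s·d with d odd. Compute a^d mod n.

827 − 1 = 826 = 2^1 · 413, so d = 413.
4^1 ≡ 4 (mod 827)
4^2 ≡ 4^2 = 16 ≡ 16 (mod 827)
4^4 ≡ 16^2 = 256 ≡ 256 (mod 827)
4^8 ≡ 256^2 = 65536 ≡ 203 (mod 827)
4^16 ≡ 203^2 = 41209 ≡ 686 (mod 827)
4^32 ≡ 686^2 = 470596 ≡ 33 (mod 827)
4^64 ≡ 33^2 = 1089 ≡ 262 (mod 827)
4^128 ≡ 262^2 = 68644 ≡ 3 (mod 827)
4^256 ≡ 3^2 = 9 ≡ 9 (mod 827)
413 = 256 + 128 + 16 + 8 + 4 + 1 in binary powers of 2.
So 4^413 ≡ 9 · 3 · 686 · 203 · 256 · 4 ≡ 1 (mod 827).
Since 4^d ≡ 1 (mod 827), base 4 does not prove 827 composite.

1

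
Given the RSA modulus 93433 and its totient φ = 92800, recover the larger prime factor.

401

φ(n) = (p−1)(q−1) = n − (p+q) + 1, so p + q = 93433 − 92800 + 1 = 634.
p and q are the roots of t² − 634t + 93433 = 0.
Discriminant: 634² − 4·93433 = 401956 − 373732 = 28224; √28224 = 168.
q = (634 − 168)/2 = 233, p = (634 + 168)/2 = 401.
Check: 233 · 401 = 93433.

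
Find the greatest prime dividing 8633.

97

8633 = 89 · 97
97 is prime.
So 8633 = 89 · 97; the largest prime factor is 97.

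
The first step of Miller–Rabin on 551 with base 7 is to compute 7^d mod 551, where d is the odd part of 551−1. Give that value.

551 − 1 = 550 = 2^1 · 275, so d = 275.
7^1 ≡ 7 (mod 551)
7^2 ≡ 7^2 = 49 ≡ 49 (mod 551)
7^4 ≡ 49^2 = 2401 ≡ 197 (mod 551)
7^8 ≡ 197^2 = 38809 ≡ 239 (mod 551)
7^16 ≡ 239^2 = 57121 ≡ 368 (mod 551)
7^32 ≡ 368^2 = 135424 ≡ 429 (mod 551)
7^64 ≡ 429^2 = 184041 ≡ 7 (mod 551)
7^128 ≡ 7^2 = 49 ≡ 49 (mod 551)
7^256 ≡ 49^2 = 2401 ≡ 197 (mod 551)
275 = 256 + 16 + 2 + 1 in binary powers of 2.
So 7^275 ≡ 197 · 368 · 49 · 7 ≡ 49 (mod 551).
Squaring chain: 49; never reaches −1, so base 7 is a Miller–Rabin witness that 551 is composite.

49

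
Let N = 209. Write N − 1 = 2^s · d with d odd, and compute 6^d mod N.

194

209 − 1 = 208 = 2^4 · 13, so d = 13.
6^1 ≡ 6 (mod 209)
6^2 ≡ 6^2 = 36 ≡ 36 (mod 209)
6^4 ≡ 36^2 = 1296 ≡ 42 (mod 209)
6^8 ≡ 42^2 = 1764 ≡ 92 (mod 209)
13 = 8 + 4 + 1 in binary powers of 2.
So 6^13 ≡ 92 · 42 · 6 ≡ 194 (mod 209).
Squaring chain: 194 → 16 → 47 → 119; never reaches −1, so base 6 is a Miller–Rabin witness that 209 is composite.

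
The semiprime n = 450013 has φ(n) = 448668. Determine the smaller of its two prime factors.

619

φ(n) = (p−1)(q−1) = n − (p+q) + 1, so p + q = 450013 − 448668 + 1 = 1346.
p and q are the roots of t² − 1346t + 450013 = 0.
Discriminant: 1346² − 4·450013 = 1811716 − 1800052 = 11664; √11664 = 108.
q = (1346 − 108)/2 = 619, p = (1346 + 108)/2 = 727.
Check: 619 · 727 = 450013.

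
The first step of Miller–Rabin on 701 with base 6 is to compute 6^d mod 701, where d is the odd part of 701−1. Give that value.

701 − 1 = 700 = 2^2 · 175, so d = 175.
6^1 ≡ 6 (mod 701)
6^2 ≡ 6^2 = 36 ≡ 36 (mod 701)
6^4 ≡ 36^2 = 1296 ≡ 595 (mod 701)
6^8 ≡ 595^2 = 354025 ≡ 20 (mod 701)
6^16 ≡ 20^2 = 400 ≡ 400 (mod 701)
6^32 ≡ 400^2 = 160000 ≡ 172 (mod 701)
6^64 ≡ 172^2 = 29584 ≡ 142 (mod 701)
6^128 ≡ 142^2 = 20164 ≡ 536 (mod 701)
175 = 128 + 32 + 8 + 4 + 2 + 1 in binary powers of 2.
So 6^175 ≡ 536 · 172 · 20 · 595 · 36 · 6 ≡ 700 (mod 701).
Since 6^d ≡ 700 (mod 701), base 6 does not prove 701 composite.

700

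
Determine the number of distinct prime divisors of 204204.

204204 = 2^2 · 51051
51051 = 3 · 17017
17017 = 7 · 2431
2431 = 11 · 221
221 = 13 · 17
204204 = 2^2 · 3 · 7 · 11 · 13 · 17, which has 6 distinct prime factors.

6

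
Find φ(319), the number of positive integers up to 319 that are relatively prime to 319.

280

Factor: 319 = 11 · 29.
φ(319) = (11−1) · (29−1) = 10 · 28 = 280.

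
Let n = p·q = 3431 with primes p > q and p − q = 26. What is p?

73

Since p = q + 26, we have 3431 = q(q + 26), so q² + 26q − 3431 = 0.
Discriminant: 26² + 4·3431 = 676 + 13724 = 14400; √14400 = 120.
q = (−26 + 120)/2 = 47, and p = q + 26 = 73.
Check: 47 · 73 = 3431.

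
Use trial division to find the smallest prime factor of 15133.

37

15133 is odd.
Digit sum 13, not divisible by 3.
Ends in 3: not divisible by 5.
7: 15133 = 7·2161 + 6
11: 15133 = 11·1375 + 8
13: 15133 = 13·1164 + 1
17: 15133 = 17·890 + 3
19: 15133 = 19·796 + 9
23: 15133 = 23·657 + 22
29: 15133 = 29·521 + 24
31: 15133 = 31·488 + 5
37: 15133 = 37·409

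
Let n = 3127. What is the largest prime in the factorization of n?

59

3127 = 53 · 59
59 is prime.
So 3127 = 53 · 59; the largest prime factor is 59.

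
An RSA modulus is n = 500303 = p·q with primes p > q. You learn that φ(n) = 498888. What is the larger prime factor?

φ(n) = (p−1)(q−1) = n − (p+q) + 1, so p + q = 500303 − 498888 + 1 = 1416.
p and q are the roots of t² − 1416t + 500303 = 0.
Discriminant: 1416² − 4·500303 = 2005056 − 2001212 = 3844; √3844 = 62.
q = (1416 − 62)/2 = 677, p = (1416 + 62)/2 = 739.
Check: 677 · 739 = 500303.

739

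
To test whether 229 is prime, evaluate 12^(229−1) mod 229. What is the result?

12^1 ≡ 12 (mod 229)
12^2 ≡ 12^2 = 144 ≡ 144 (mod 229)
12^4 ≡ 144^2 = 20736 ≡ 126 (mod 229)
12^8 ≡ 126^2 = 15876 ≡ 75 (mod 229)
12^16 ≡ 75^2 = 5625 ≡ 129 (mod 229)
12^32 ≡ 129^2 = 16641 ≡ 153 (mod 229)
12^64 ≡ 153^2 = 23409 ≡ 51 (mod 229)
12^128 ≡ 51^2 = 2601 ≡ 82 (mod 229)
228 = 128 + 64 + 32 + 4 in binary powers of 2.
So 12^228 ≡ 82 · 51 · 153 · 126 ≡ 1 (mod 229).
Since the result is 1, base 12 gives no evidence that 229 is composite.

1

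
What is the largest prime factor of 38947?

79

38947 = 17 · 2291
2291 = 29 · 79
79 is prime.
So 38947 = 17 · 29 · 79; the largest prime factor is 79.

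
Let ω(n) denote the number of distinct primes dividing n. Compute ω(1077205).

1077205 = 5 · 215441
215441 = 17 · 12673
12673 = 19 · 667
667 = 23 · 29
1077205 = 5 · 17 · 19 · 23 · 29, which has 5 distinct prime factors.

5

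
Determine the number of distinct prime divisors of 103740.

103740 = 2^2 · 25935
25935 = 3 · 8645
8645 = 5 · 1729
1729 = 7 · 247
247 = 13 · 19
103740 = 2^2 · 3 · 5 · 7 · 13 · 19, which has 6 distinct prime factors.

6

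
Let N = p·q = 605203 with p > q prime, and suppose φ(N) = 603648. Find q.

769

φ(n) = (p−1)(q−1) = n − (p+q) + 1, so p + q = 605203 − 603648 + 1 = 1556.
p and q are the roots of t² − 1556t + 605203 = 0.
Discriminant: 1556² − 4·605203 = 2421136 − 2420812 = 324; √324 = 18.
q = (1556 − 18)/2 = 769, p = (1556 + 18)/2 = 787.
Check: 769 · 787 = 605203.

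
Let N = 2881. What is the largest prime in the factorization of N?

2881 = 43 · 67
67 is prime.
So 2881 = 43 · 67; the largest prime factor is 67.

67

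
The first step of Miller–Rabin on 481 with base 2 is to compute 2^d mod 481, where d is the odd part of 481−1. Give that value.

60

481 − 1 = 480 = 2^5 · 15, so d = 15.
2^1 ≡ 2 (mod 481)
2^2 ≡ 2^2 = 4 ≡ 4 (mod 481)
2^4 ≡ 4^2 = 16 ≡ 16 (mod 481)
2^8 ≡ 16^2 = 256 ≡ 256 (mod 481)
15 = 8 + 4 + 2 + 1 in binary powers of 2.
So 2^15 ≡ 256 · 16 · 4 · 2 ≡ 60 (mod 481).
Squaring chain: 60 → 233 → 417 → 248 → 417; never reaches −1, so base 2 is a Miller–Rabin witness that 481 is composite.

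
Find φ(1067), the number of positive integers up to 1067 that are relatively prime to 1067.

960

Factor: 1067 = 11 · 97.
φ(1067) = (11−1) · (97−1) = 10 · 96 = 960.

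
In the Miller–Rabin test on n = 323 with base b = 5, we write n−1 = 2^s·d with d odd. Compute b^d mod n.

323 − 1 = 322 = 2^1 · 161, so d = 161.
5^1 ≡ 5 (mod 323)
5^2 ≡ 5^2 = 25 ≡ 25 (mod 323)
5^4 ≡ 25^2 = 625 ≡ 302 (mod 323)
5^8 ≡ 302^2 = 91204 ≡ 118 (mod 323)
5^16 ≡ 118^2 = 13924 ≡ 35 (mod 323)
5^32 ≡ 35^2 = 1225 ≡ 256 (mod 323)
5^64 ≡ 256^2 = 65536 ≡ 290 (mod 323)
5^128 ≡ 290^2 = 84100 ≡ 120 (mod 323)
161 = 128 + 32 + 1 in binary powers of 2.
So 5^161 ≡ 120 · 256 · 5 ≡ 175 (mod 323).
Squaring chain: 175; never reaches −1, so base 5 is a Miller–Rabin witness that 323 is composite.

175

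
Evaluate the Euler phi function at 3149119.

3083616

Factor: 3149119 = 109 · 167 · 173.
φ(3149119) = (109−1) · (167−1) · (173−1) = 108 · 166 · 172 = 3083616.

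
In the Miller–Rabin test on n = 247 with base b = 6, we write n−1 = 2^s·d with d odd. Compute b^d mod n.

247 − 1 = 246 = 2^1 · 123, so d = 123.
6^1 ≡ 6 (mod 247)
6^2 ≡ 6^2 = 36 ≡ 36 (mod 247)
6^4 ≡ 36^2 = 1296 ≡ 61 (mod 247)
6^8 ≡ 61^2 = 3721 ≡ 16 (mod 247)
6^16 ≡ 16^2 = 256 ≡ 9 (mod 247)
6^32 ≡ 9^2 = 81 ≡ 81 (mod 247)
6^64 ≡ 81^2 = 6561 ≡ 139 (mod 247)
123 = 64 + 32 + 16 + 8 + 2 + 1 in binary powers of 2.
So 6^123 ≡ 139 · 81 · 9 · 16 · 36 · 6 ≡ 125 (mod 247).
Squaring chain: 125; never reaches −1, so base 6 is a Miller–Rabin witness that 247 is composite.

125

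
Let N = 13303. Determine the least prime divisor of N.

53

13303 is odd.
Digit sum 10, not divisible by 3.
Ends in 3: not divisible by 5.
7: 13303 = 7·1900 + 3
11: 13303 = 11·1209 + 4
13: 13303 = 13·1023 + 4
17: 13303 = 17·782 + 9
19: 13303 = 19·700 + 3
23: 13303 = 23·578 + 9
29: 13303 = 29·458 + 21
31: 13303 = 31·429 + 4
37: 13303 = 37·359 + 20
41: 13303 = 41·324 + 19
43: 13303 = 43·309 + 16
47: 13303 = 47·283 + 2
53: 13303 = 53·251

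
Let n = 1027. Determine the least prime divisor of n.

1027 is odd.
Digit sum 10, not divisible by 3.
Ends in 7: not divisible by 5.
7: 1027 = 7·146 + 5
11: 1027 = 11·93 + 4
13: 1027 = 13·79

13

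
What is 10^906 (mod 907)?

1

10^1 ≡ 10 (mod 907)
10^2 ≡ 10^2 = 100 ≡ 100 (mod 907)
10^4 ≡ 100^2 = 10000 ≡ 23 (mod 907)
10^8 ≡ 23^2 = 529 ≡ 529 (mod 907)
10^16 ≡ 529^2 = 279841 ≡ 485 (mod 907)
10^32 ≡ 485^2 = 235225 ≡ 312 (mod 907)
10^64 ≡ 312^2 = 97344 ≡ 295 (mod 907)
10^128 ≡ 295^2 = 87025 ≡ 860 (mod 907)
10^256 ≡ 860^2 = 739600 ≡ 395 (mod 907)
10^512 ≡ 395^2 = 156025 ≡ 21 (mod 907)
906 = 512 + 256 + 128 + 8 + 2 in binary powers of 2.
So 10^906 ≡ 21 · 395 · 860 · 529 · 100 ≡ 1 (mod 907).
Since the result is 1, base 10 gives no evidence that 907 is composite.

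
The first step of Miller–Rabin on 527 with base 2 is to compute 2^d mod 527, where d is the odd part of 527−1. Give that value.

527 − 1 = 526 = 2^1 · 263, so d = 263.
2^1 ≡ 2 (mod 527)
2^2 ≡ 2^2 = 4 ≡ 4 (mod 527)
2^4 ≡ 4^2 = 16 ≡ 16 (mod 527)
2^8 ≡ 16^2 = 256 ≡ 256 (mod 527)
2^16 ≡ 256^2 = 65536 ≡ 188 (mod 527)
2^32 ≡ 188^2 = 35344 ≡ 35 (mod 527)
2^64 ≡ 35^2 = 1225 ≡ 171 (mod 527)
2^128 ≡ 171^2 = 29241 ≡ 256 (mod 527)
2^256 ≡ 256^2 = 65536 ≡ 188 (mod 527)
263 = 256 + 4 + 2 + 1 in binary powers of 2.
So 2^263 ≡ 188 · 16 · 4 · 2 ≡ 349 (mod 527).
Squaring chain: 349; never reaches −1, so base 2 is a Miller–Rabin witness that 527 is composite.

349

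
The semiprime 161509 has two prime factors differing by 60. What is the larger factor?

Since p = q + 60, we have 161509 = q(q + 60), so q² + 60q − 161509 = 0.
Discriminant: 60² + 4·161509 = 3600 + 646036 = 649636; √649636 = 806.
q = (−60 + 806)/2 = 373, and p = q + 60 = 433.
Check: 373 · 433 = 161509.

433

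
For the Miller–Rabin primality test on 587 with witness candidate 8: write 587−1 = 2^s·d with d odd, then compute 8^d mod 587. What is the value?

586

587 − 1 = 586 = 2^1 · 293, so d = 293.
8^1 ≡ 8 (mod 587)
8^2 ≡ 8^2 = 64 ≡ 64 (mod 587)
8^4 ≡ 64^2 = 4096 ≡ 574 (mod 587)
8^8 ≡ 574^2 = 329476 ≡ 169 (mod 587)
8^16 ≡ 169^2 = 28561 ≡ 385 (mod 587)
8^32 ≡ 385^2 = 148225 ≡ 301 (mod 587)
8^64 ≡ 301^2 = 90601 ≡ 203 (mod 587)
8^128 ≡ 203^2 = 41209 ≡ 119 (mod 587)
8^256 ≡ 119^2 = 14161 ≡ 73 (mod 587)
293 = 256 + 32 + 4 + 1 in binary powers of 2.
So 8^293 ≡ 73 · 301 · 574 · 8 ≡ 586 (mod 587).
Since 8^d ≡ 586 (mod 587), base 8 does not prove 587 composite.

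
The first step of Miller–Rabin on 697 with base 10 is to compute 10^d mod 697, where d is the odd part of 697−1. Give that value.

141

697 − 1 = 696 = 2^3 · 87, so d = 87.
10^1 ≡ 10 (mod 697)
10^2 ≡ 10^2 = 100 ≡ 100 (mod 697)
10^4 ≡ 100^2 = 10000 ≡ 242 (mod 697)
10^8 ≡ 242^2 = 58564 ≡ 16 (mod 697)
10^16 ≡ 16^2 = 256 ≡ 256 (mod 697)
10^32 ≡ 256^2 = 65536 ≡ 18 (mod 697)
10^64 ≡ 18^2 = 324 ≡ 324 (mod 697)
87 = 64 + 16 + 4 + 2 + 1 in binary powers of 2.
So 10^87 ≡ 324 · 256 · 242 · 100 · 10 ≡ 141 (mod 697).
Squaring chain: 141 → 365 → 98; never reaches −1, so base 10 is a Miller–Rabin witness that 697 is composite.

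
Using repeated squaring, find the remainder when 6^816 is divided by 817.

6^1 ≡ 6 (mod 817)
6^2 ≡ 6^2 = 36 ≡ 36 (mod 817)
6^4 ≡ 36^2 = 1296 ≡ 479 (mod 817)
6^8 ≡ 479^2 = 229441 ≡ 681 (mod 817)
6^16 ≡ 681^2 = 463761 ≡ 522 (mod 817)
6^32 ≡ 522^2 = 272484 ≡ 423 (mod 817)
6^64 ≡ 423^2 = 178929 ≡ 6 (mod 817)
6^128 ≡ 6^2 = 36 ≡ 36 (mod 817)
6^256 ≡ 36^2 = 1296 ≡ 479 (mod 817)
6^512 ≡ 479^2 = 229441 ≡ 681 (mod 817)
816 = 512 + 256 + 32 + 16 in binary powers of 2.
So 6^816 ≡ 681 · 479 · 423 · 522 ≡ 87 (mod 817).
Since 87 ≠ 1, base 6 is a Fermat witness: 817 is composite.

87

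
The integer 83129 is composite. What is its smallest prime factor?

83129 is odd.
Digit sum 23, not divisible by 3.
Ends in 9: not divisible by 5.
7: 83129 = 7·11875 + 4
11: 83129 = 11·7557 + 2
13: 83129 = 13·6394 + 7
17: 83129 = 17·4889 + 16
19: 83129 = 19·4375 + 4
23: 83129 = 23·3614 + 7
29: 83129 = 29·2866 + 15
31: 83129 = 31·2681 + 18
37: 83129 = 37·2246 + 27
41: 83129 = 41·2027 + 22
43: 83129 = 43·1933 + 10
47: 83129 = 47·1768 + 33
53: 83129 = 53·1568 + 25
59: 83129 = 59·1408 + 57
61: 83129 = 61·1362 + 47
67: 83129 = 67·1240 + 49
71: 83129 = 71·1170 + 59
73: 83129 = 73·1138 + 55
79: 83129 = 79·1052 + 21
83: 83129 = 83·1001 + 46
89: 83129 = 89·934 + 3
97: 83129 = 97·857

97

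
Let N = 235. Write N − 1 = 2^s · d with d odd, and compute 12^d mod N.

97

235 − 1 = 234 = 2^1 · 117, so d = 117.
12^1 ≡ 12 (mod 235)
12^2 ≡ 12^2 = 144 ≡ 144 (mod 235)
12^4 ≡ 144^2 = 20736 ≡ 56 (mod 235)
12^8 ≡ 56^2 = 3136 ≡ 81 (mod 235)
12^16 ≡ 81^2 = 6561 ≡ 216 (mod 235)
12^32 ≡ 216^2 = 46656 ≡ 126 (mod 235)
12^64 ≡ 126^2 = 15876 ≡ 131 (mod 235)
117 = 64 + 32 + 16 + 4 + 1 in binary powers of 2.
So 12^117 ≡ 131 · 126 · 216 · 56 · 12 ≡ 97 (mod 235).
Squaring chain: 97; never reaches −1, so base 12 is a Miller–Rabin witness that 235 is composite.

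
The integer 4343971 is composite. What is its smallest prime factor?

83

4343971 is odd.
Digit sum 31, not divisible by 3.
Ends in 1: not divisible by 5.
7: 4343971 = 7·620567 + 2
11: 4343971 = 11·394906 + 5
13: 4343971 = 13·334151 + 8
17: 4343971 = 17·255527 + 12
19: 4343971 = 19·228630 + 1
23: 4343971 = 23·188868 + 7
29: 4343971 = 29·149792 + 3
31: 4343971 = 31·140128 + 3
37: 4343971 = 37·117404 + 23
41: 4343971 = 41·105950 + 21
43: 4343971 = 43·101022 + 25
47: 4343971 = 47·92424 + 43
53: 4343971 = 53·81961 + 38
59: 4343971 = 59·73626 + 37
61: 4343971 = 61·71212 + 39
67: 4343971 = 67·64835 + 26
71: 4343971 = 71·61182 + 49
73: 4343971 = 73·59506 + 33
79: 4343971 = 79·54986 + 77
83: 4343971 = 83·52337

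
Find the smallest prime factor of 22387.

22387 is odd.
Digit sum 22, not divisible by 3.
Ends in 7: not divisible by 5.
7: 22387 = 7·3198 + 1
11: 22387 = 11·2035 + 2
13: 22387 = 13·1722 + 1
17: 22387 = 17·1316 + 15
19: 22387 = 19·1178 + 5
23: 22387 = 23·973 + 8
29: 22387 = 29·771 + 28
31: 22387 = 31·722 + 5
37: 22387 = 37·605 + 2
41: 22387 = 41·546 + 1
43: 22387 = 43·520 + 27
47: 22387 = 47·476 + 15
53: 22387 = 53·422 + 21
59: 22387 = 59·379 + 26
61: 22387 = 61·367

61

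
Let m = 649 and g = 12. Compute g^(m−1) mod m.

12^1 ≡ 12 (mod 649)
12^2 ≡ 12^2 = 144 ≡ 144 (mod 649)
12^4 ≡ 144^2 = 20736 ≡ 617 (mod 649)
12^8 ≡ 617^2 = 380689 ≡ 375 (mod 649)
12^16 ≡ 375^2 = 140625 ≡ 441 (mod 649)
12^32 ≡ 441^2 = 194481 ≡ 430 (mod 649)
12^64 ≡ 430^2 = 184900 ≡ 584 (mod 649)
12^128 ≡ 584^2 = 341056 ≡ 331 (mod 649)
12^256 ≡ 331^2 = 109561 ≡ 529 (mod 649)
12^512 ≡ 529^2 = 279841 ≡ 122 (mod 649)
648 = 512 + 128 + 8 in binary powers of 2.
So 12^648 ≡ 122 · 331 · 375 ≡ 133 (mod 649).
Since 133 ≠ 1, base 12 is a Fermat witness: 649 is composite.

133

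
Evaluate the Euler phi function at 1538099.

1498176

Factor: 1538099 = 103 · 109 · 137.
φ(1538099) = (103−1) · (109−1) · (137−1) = 102 · 108 · 136 = 1498176.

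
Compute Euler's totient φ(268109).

249696

Factor: 268109 = 19 · 103 · 137.
φ(268109) = (19−1) · (103−1) · (137−1) = 18 · 102 · 136 = 249696.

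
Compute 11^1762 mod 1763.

1392

11^1 ≡ 11 (mod 1763)
11^2 ≡ 11^2 = 121 ≡ 121 (mod 1763)
11^4 ≡ 121^2 = 14641 ≡ 537 (mod 1763)
11^8 ≡ 537^2 = 288369 ≡ 1000 (mod 1763)
11^16 ≡ 1000^2 = 1000000 ≡ 379 (mod 1763)
11^32 ≡ 379^2 = 143641 ≡ 838 (mod 1763)
11^64 ≡ 838^2 = 702244 ≡ 570 (mod 1763)
11^128 ≡ 570^2 = 324900 ≡ 508 (mod 1763)
11^256 ≡ 508^2 = 258064 ≡ 666 (mod 1763)
11^512 ≡ 666^2 = 443556 ≡ 1043 (mod 1763)
11^1024 ≡ 1043^2 = 1087849 ≡ 78 (mod 1763)
1762 = 1024 + 512 + 128 + 64 + 32 + 2 in binary powers of 2.
So 11^1762 ≡ 78 · 1043 · 508 · 570 · 838 · 121 ≡ 1392 (mod 1763).
Since 1392 ≠ 1, base 11 is a Fermat witness: 1763 is composite.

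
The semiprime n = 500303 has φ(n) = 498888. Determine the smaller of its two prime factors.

677

φ(n) = (p−1)(q−1) = n − (p+q) + 1, so p + q = 500303 − 498888 + 1 = 1416.
p and q are the roots of t² − 1416t + 500303 = 0.
Discriminant: 1416² − 4·500303 = 2005056 − 2001212 = 3844; √3844 = 62.
q = (1416 − 62)/2 = 677, p = (1416 + 62)/2 = 739.
Check: 677 · 739 = 500303.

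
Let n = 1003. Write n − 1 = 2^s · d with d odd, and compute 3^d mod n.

838

1003 − 1 = 1002 = 2^1 · 501, so d = 501.
3^1 ≡ 3 (mod 1003)
3^2 ≡ 3^2 = 9 ≡ 9 (mod 1003)
3^4 ≡ 9^2 = 81 ≡ 81 (mod 1003)
3^8 ≡ 81^2 = 6561 ≡ 543 (mod 1003)
3^16 ≡ 543^2 = 294849 ≡ 970 (mod 1003)
3^32 ≡ 970^2 = 940900 ≡ 86 (mod 1003)
3^64 ≡ 86^2 = 7396 ≡ 375 (mod 1003)
3^128 ≡ 375^2 = 140625 ≡ 205 (mod 1003)
3^256 ≡ 205^2 = 42025 ≡ 902 (mod 1003)
501 = 256 + 128 + 64 + 32 + 16 + 4 + 1 in binary powers of 2.
So 3^501 ≡ 902 · 205 · 375 · 86 · 970 · 81 · 3 ≡ 838 (mod 1003).
Squaring chain: 838; never reaches −1, so base 3 is a Miller–Rabin witness that 1003 is composite.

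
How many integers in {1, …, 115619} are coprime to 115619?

97416

Factor: 115619 = 7 · 83 · 199.
φ(115619) = (7−1) · (83−1) · (199−1) = 6 · 82 · 198 = 97416.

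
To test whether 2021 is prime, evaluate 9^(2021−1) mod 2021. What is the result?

9^1 ≡ 9 (mod 2021)
9^2 ≡ 9^2 = 81 ≡ 81 (mod 2021)
9^4 ≡ 81^2 = 6561 ≡ 498 (mod 2021)
9^8 ≡ 498^2 = 248004 ≡ 1442 (mod 2021)
9^16 ≡ 1442^2 = 2079364 ≡ 1776 (mod 2021)
9^32 ≡ 1776^2 = 3154176 ≡ 1416 (mod 2021)
9^64 ≡ 1416^2 = 2005056 ≡ 224 (mod 2021)
9^128 ≡ 224^2 = 50176 ≡ 1672 (mod 2021)
9^256 ≡ 1672^2 = 2795584 ≡ 541 (mod 2021)
9^512 ≡ 541^2 = 292681 ≡ 1657 (mod 2021)
9^1024 ≡ 1657^2 = 2745649 ≡ 1131 (mod 2021)
2020 = 1024 + 512 + 256 + 128 + 64 + 32 + 4 in binary powers of 2.
So 9^2020 ≡ 1131 · 1657 · 541 · 1672 · 224 · 1416 · 498 ≡ 1358 (mod 2021).
Since 1358 ≠ 1, base 9 is a Fermat witness: 2021 is composite.

1358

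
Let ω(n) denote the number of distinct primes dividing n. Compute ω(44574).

5

44574 = 2 · 22287
22287 = 3 · 7429
7429 = 17 · 437
437 = 19 · 23
44574 = 2 · 3 · 17 · 19 · 23, which has 5 distinct prime factors.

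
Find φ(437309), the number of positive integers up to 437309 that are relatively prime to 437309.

Factor: 437309 = 61 · 67 · 107.
φ(437309) = (61−1) · (67−1) · (107−1) = 60 · 66 · 106 = 419760.

419760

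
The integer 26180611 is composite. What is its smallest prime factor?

26180611 is odd.
Digit sum 25, not divisible by 3.
Ends in 1: not divisible by 5.
7: 26180611 = 7·3740087 + 2
11: 26180611 = 11·2380055 + 6
13: 26180611 = 13·2013893 + 2
17: 26180611 = 17·1540035 + 16
19: 26180611 = 19·1377926 + 17
23: 26180611 = 23·1138287 + 10
29: 26180611 = 29·902779 + 20
31: 26180611 = 31·844535 + 26
37: 26180611 = 37·707584 + 3
41: 26180611 = 41·638551 + 20
43: 26180611 = 43·608851 + 18
47: 26180611 = 47·557034 + 13
53: 26180611 = 53·493973 + 42
59: 26180611 = 59·443739 + 10
61: 26180611 = 61·429190 + 21
67: 26180611 = 67·390755 + 26
71: 26180611 = 71·368741

71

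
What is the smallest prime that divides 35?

5

35 is odd.
Digit sum 8, not divisible by 3.
Ends in 5: divisible by 5.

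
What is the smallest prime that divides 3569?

3569 is odd.
Digit sum 23, not divisible by 3.
Ends in 9: not divisible by 5.
7: 3569 = 7·509 + 6
11: 3569 = 11·324 + 5
13: 3569 = 13·274 + 7
17: 3569 = 17·209 + 16
19: 3569 = 19·187 + 16
23: 3569 = 23·155 + 4
29: 3569 = 29·123 + 2
31: 3569 = 31·115 + 4
37: 3569 = 37·96 + 17
41: 3569 = 41·87 + 2
43: 3569 = 43·83

43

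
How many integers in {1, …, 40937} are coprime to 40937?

36432

Factor: 40937 = 13 · 47 · 67.
φ(40937) = (13−1) · (47−1) · (67−1) = 12 · 46 · 66 = 36432.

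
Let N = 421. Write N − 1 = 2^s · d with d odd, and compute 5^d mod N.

420

421 − 1 = 420 = 2^2 · 105, so d = 105.
5^1 ≡ 5 (mod 421)
5^2 ≡ 5^2 = 25 ≡ 25 (mod 421)
5^4 ≡ 25^2 = 625 ≡ 204 (mod 421)
5^8 ≡ 204^2 = 41616 ≡ 358 (mod 421)
5^16 ≡ 358^2 = 128164 ≡ 180 (mod 421)
5^32 ≡ 180^2 = 32400 ≡ 404 (mod 421)
5^64 ≡ 404^2 = 163216 ≡ 289 (mod 421)
105 = 64 + 32 + 8 + 1 in binary powers of 2.
So 5^105 ≡ 289 · 404 · 358 · 5 ≡ 420 (mod 421).
Since 5^d ≡ 420 (mod 421), base 5 does not prove 421 composite.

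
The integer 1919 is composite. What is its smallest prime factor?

1919 is odd.
Digit sum 20, not divisible by 3.
Ends in 9: not divisible by 5.
7: 1919 = 7·274 + 1
11: 1919 = 11·174 + 5
13: 1919 = 13·147 + 8
17: 1919 = 17·112 + 15
19: 1919 = 19·101

19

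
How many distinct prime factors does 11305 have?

11305 = 5 · 2261
2261 = 7 · 323
323 = 17 · 19
11305 = 5 · 7 · 17 · 19, which has 4 distinct prime factors.

4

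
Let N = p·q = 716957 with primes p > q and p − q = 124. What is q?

Since p = q + 124, we have 716957 = q(q + 124), so q² + 124q − 716957 = 0.
Discriminant: 124² + 4·716957 = 15376 + 2867828 = 2883204; √2883204 = 1698.
q = (−124 + 1698)/2 = 787, and p = q + 124 = 911.
Check: 787 · 911 = 716957.

787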